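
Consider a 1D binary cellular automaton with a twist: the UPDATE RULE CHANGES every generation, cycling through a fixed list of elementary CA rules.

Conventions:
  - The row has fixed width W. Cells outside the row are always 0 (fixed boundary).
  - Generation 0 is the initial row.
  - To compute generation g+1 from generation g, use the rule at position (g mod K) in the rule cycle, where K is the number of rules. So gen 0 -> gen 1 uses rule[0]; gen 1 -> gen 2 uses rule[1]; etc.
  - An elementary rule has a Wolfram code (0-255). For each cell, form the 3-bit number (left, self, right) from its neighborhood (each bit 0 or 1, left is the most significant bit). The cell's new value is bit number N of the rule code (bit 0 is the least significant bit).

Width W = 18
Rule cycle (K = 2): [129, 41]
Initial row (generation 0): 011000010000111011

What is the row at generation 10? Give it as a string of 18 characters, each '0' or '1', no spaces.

Gen 0: 011000010000111011
Gen 1 (rule 129): 000011000110010000
Gen 2 (rule 41): 111010010100000111
Gen 3 (rule 129): 010000000001110010
Gen 4 (rule 41): 000111111101000000
Gen 5 (rule 129): 110011111000011111
Gen 6 (rule 41): 100010000011010000
Gen 7 (rule 129): 001000111000000111
Gen 8 (rule 41): 100010100011110100
Gen 9 (rule 129): 001000001001100001
Gen 10 (rule 41): 100011100001001100

Answer: 100011100001001100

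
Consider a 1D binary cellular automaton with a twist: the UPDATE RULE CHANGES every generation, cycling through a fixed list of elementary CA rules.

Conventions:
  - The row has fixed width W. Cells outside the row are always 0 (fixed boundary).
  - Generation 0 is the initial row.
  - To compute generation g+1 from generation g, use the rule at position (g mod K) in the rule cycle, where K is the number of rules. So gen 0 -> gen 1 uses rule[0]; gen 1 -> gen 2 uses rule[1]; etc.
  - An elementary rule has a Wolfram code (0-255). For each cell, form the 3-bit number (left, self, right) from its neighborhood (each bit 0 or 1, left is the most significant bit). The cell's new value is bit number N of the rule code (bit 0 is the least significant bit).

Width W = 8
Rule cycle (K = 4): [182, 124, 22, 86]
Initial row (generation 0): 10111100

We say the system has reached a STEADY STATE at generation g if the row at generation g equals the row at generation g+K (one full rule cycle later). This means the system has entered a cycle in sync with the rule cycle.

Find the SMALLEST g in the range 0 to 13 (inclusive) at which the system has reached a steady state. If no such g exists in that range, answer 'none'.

Gen 0: 10111100
Gen 1 (rule 182): 11011010
Gen 2 (rule 124): 11111111
Gen 3 (rule 22): 00000000
Gen 4 (rule 86): 00000000
Gen 5 (rule 182): 00000000
Gen 6 (rule 124): 00000000
Gen 7 (rule 22): 00000000
Gen 8 (rule 86): 00000000
Gen 9 (rule 182): 00000000
Gen 10 (rule 124): 00000000
Gen 11 (rule 22): 00000000
Gen 12 (rule 86): 00000000
Gen 13 (rule 182): 00000000
Gen 14 (rule 124): 00000000
Gen 15 (rule 22): 00000000
Gen 16 (rule 86): 00000000
Gen 17 (rule 182): 00000000

Answer: 3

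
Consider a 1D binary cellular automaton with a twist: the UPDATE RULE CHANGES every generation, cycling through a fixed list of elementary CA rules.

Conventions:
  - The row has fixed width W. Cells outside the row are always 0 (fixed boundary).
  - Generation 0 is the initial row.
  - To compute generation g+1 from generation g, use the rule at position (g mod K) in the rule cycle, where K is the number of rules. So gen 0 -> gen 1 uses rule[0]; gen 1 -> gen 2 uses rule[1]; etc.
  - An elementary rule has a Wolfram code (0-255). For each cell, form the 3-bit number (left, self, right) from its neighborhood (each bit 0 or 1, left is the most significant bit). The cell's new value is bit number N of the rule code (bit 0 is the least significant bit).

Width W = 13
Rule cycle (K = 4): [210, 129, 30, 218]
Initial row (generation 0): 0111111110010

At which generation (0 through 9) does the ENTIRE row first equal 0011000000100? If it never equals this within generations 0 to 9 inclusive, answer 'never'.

Answer: 3

Derivation:
Gen 0: 0111111110010
Gen 1 (rule 210): 1011111111101
Gen 2 (rule 129): 0001111111000
Gen 3 (rule 30): 0011000000100
Gen 4 (rule 218): 0111100001010
Gen 5 (rule 210): 1011110010001
Gen 6 (rule 129): 0001100000100
Gen 7 (rule 30): 0011010001110
Gen 8 (rule 218): 0111001011111
Gen 9 (rule 210): 1011110001111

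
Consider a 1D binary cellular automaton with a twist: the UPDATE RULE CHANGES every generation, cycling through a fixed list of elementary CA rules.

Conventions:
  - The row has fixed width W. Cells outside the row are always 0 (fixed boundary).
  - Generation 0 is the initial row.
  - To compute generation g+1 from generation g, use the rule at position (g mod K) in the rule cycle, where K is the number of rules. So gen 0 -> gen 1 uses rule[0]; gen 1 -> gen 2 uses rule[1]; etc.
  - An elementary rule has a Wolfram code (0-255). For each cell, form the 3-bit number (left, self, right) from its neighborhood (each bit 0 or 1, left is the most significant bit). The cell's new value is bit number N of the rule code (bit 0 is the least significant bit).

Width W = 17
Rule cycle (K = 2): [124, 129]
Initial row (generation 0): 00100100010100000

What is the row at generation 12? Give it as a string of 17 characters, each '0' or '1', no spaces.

Gen 0: 00100100010100000
Gen 1 (rule 124): 00110110011110000
Gen 2 (rule 129): 10000000001100111
Gen 3 (rule 124): 11000000001110101
Gen 4 (rule 129): 00011111100100000
Gen 5 (rule 124): 00010000110110000
Gen 6 (rule 129): 11000110000000111
Gen 7 (rule 124): 11100111000000101
Gen 8 (rule 129): 01000010011110000
Gen 9 (rule 124): 01100011010011000
Gen 10 (rule 129): 00001000000000011
Gen 11 (rule 124): 00001100000000011
Gen 12 (rule 129): 11100001111111000

Answer: 11100001111111000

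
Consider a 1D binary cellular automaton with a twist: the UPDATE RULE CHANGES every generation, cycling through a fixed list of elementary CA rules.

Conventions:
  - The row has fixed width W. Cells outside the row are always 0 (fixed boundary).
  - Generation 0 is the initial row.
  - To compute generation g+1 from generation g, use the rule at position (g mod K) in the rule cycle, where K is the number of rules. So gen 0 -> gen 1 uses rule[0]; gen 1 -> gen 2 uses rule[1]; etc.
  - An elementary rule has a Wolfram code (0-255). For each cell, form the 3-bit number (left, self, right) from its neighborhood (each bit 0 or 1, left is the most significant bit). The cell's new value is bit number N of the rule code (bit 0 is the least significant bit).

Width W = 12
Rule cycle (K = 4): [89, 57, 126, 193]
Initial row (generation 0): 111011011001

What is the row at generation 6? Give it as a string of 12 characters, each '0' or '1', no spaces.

Answer: 001111111100

Derivation:
Gen 0: 111011011001
Gen 1 (rule 89): 101011011100
Gen 2 (rule 57): 010110110011
Gen 3 (rule 126): 111111111111
Gen 4 (rule 193): 011111111111
Gen 5 (rule 89): 010000000001
Gen 6 (rule 57): 001111111100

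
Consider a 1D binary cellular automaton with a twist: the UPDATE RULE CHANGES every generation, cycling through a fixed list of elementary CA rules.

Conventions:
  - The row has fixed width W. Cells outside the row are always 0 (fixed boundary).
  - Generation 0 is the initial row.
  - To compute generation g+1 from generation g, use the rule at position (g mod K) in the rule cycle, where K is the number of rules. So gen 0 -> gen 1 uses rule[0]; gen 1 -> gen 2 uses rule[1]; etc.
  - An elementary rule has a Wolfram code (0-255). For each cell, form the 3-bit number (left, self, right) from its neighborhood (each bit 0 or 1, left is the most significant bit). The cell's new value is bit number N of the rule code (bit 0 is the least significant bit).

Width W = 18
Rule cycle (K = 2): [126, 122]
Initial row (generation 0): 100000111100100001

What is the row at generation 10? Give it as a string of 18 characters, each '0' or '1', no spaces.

Gen 0: 100000111100100001
Gen 1 (rule 126): 110001100111110011
Gen 2 (rule 122): 111011111100011111
Gen 3 (rule 126): 101110000110110001
Gen 4 (rule 122): 011011001111111010
Gen 5 (rule 126): 111111111000001111
Gen 6 (rule 122): 100000001100011001
Gen 7 (rule 126): 110000011110111111
Gen 8 (rule 122): 111000110011100001
Gen 9 (rule 126): 101101111110110011
Gen 10 (rule 122): 011111000011111111

Answer: 011111000011111111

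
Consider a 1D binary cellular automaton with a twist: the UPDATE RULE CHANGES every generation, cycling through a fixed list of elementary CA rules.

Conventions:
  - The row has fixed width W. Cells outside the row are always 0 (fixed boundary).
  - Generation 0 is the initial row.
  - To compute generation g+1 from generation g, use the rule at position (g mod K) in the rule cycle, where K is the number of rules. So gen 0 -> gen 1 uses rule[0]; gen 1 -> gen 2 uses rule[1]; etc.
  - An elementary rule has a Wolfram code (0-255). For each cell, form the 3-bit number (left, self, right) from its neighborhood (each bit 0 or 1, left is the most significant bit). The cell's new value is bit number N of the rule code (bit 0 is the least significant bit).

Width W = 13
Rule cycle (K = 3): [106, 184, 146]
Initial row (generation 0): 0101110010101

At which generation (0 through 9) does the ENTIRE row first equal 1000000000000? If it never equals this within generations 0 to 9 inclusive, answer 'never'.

Answer: 3

Derivation:
Gen 0: 0101110010101
Gen 1 (rule 106): 1011010101010
Gen 2 (rule 184): 0110101010101
Gen 3 (rule 146): 1000000000000
Gen 4 (rule 106): 0000000000000
Gen 5 (rule 184): 0000000000000
Gen 6 (rule 146): 0000000000000
Gen 7 (rule 106): 0000000000000
Gen 8 (rule 184): 0000000000000
Gen 9 (rule 146): 0000000000000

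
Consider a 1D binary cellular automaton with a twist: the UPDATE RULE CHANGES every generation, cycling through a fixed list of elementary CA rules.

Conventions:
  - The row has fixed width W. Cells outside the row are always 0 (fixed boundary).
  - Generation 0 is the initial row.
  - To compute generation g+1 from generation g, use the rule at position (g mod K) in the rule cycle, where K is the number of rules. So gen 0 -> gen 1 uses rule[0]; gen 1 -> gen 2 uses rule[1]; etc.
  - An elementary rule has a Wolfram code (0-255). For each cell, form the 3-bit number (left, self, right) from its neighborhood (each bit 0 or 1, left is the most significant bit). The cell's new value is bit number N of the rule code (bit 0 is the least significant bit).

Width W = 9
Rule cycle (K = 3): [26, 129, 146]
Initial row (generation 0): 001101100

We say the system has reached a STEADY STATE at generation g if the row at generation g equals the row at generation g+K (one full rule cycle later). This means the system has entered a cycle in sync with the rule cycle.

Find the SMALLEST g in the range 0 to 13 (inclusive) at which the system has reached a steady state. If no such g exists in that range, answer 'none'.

Gen 0: 001101100
Gen 1 (rule 26): 011001010
Gen 2 (rule 129): 000000000
Gen 3 (rule 146): 000000000
Gen 4 (rule 26): 000000000
Gen 5 (rule 129): 111111111
Gen 6 (rule 146): 011111110
Gen 7 (rule 26): 110000001
Gen 8 (rule 129): 000111100
Gen 9 (rule 146): 001011010
Gen 10 (rule 26): 010010001
Gen 11 (rule 129): 000000100
Gen 12 (rule 146): 000001010
Gen 13 (rule 26): 000010001
Gen 14 (rule 129): 111000100
Gen 15 (rule 146): 010101010
Gen 16 (rule 26): 100000001

Answer: none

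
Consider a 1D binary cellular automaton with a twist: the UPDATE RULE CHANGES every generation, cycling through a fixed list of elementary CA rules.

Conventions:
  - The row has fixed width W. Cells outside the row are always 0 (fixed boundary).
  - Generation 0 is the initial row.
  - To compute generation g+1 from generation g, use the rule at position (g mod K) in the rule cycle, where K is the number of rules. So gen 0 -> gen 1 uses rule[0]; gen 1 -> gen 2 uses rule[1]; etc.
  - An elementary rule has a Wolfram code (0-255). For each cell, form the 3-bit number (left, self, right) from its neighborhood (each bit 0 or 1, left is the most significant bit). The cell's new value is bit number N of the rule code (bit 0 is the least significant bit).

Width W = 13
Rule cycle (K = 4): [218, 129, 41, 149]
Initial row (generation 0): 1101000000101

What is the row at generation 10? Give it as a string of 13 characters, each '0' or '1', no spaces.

Answer: 0111111111001

Derivation:
Gen 0: 1101000000101
Gen 1 (rule 218): 1100100001000
Gen 2 (rule 129): 0000001100011
Gen 3 (rule 41): 1111101001010
Gen 4 (rule 149): 0111001101011
Gen 5 (rule 218): 1111111100011
Gen 6 (rule 129): 0111111001000
Gen 7 (rule 41): 0100000000011
Gen 8 (rule 149): 0111111111000
Gen 9 (rule 218): 1111111111100
Gen 10 (rule 129): 0111111111001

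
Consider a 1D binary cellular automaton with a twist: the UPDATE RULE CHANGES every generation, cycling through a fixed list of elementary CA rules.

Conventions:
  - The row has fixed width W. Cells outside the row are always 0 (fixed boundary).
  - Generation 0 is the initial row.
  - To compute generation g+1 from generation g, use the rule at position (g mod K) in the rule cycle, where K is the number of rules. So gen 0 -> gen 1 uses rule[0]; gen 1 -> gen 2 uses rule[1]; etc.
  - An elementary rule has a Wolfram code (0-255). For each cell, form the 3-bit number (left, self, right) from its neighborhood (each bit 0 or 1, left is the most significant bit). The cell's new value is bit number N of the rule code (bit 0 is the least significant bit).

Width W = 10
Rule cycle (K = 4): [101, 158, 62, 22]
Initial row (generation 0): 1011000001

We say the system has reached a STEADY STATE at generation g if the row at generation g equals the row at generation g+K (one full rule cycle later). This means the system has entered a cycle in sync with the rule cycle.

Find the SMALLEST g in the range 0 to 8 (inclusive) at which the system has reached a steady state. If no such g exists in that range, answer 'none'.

Gen 0: 1011000001
Gen 1 (rule 101): 1101011101
Gen 2 (rule 158): 1001011001
Gen 3 (rule 62): 1111110111
Gen 4 (rule 22): 0000000000
Gen 5 (rule 101): 1111111111
Gen 6 (rule 158): 1111111110
Gen 7 (rule 62): 1000000001
Gen 8 (rule 22): 1100000011
Gen 9 (rule 101): 0101111001
Gen 10 (rule 158): 1101110111
Gen 11 (rule 62): 1011001100
Gen 12 (rule 22): 1000110010

Answer: none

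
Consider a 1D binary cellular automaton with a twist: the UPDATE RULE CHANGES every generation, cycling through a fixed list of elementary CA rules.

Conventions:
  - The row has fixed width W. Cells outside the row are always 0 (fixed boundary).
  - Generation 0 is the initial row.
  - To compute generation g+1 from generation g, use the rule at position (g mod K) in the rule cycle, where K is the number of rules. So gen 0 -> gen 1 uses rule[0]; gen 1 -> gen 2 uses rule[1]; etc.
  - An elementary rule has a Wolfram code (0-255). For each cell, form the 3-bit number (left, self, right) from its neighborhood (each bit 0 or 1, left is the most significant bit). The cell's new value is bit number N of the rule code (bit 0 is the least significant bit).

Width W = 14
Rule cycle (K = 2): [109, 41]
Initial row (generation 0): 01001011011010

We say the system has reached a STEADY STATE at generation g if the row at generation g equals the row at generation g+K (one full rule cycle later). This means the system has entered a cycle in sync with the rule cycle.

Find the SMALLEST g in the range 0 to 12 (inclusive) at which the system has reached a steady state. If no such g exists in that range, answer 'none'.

Gen 0: 01001011011010
Gen 1 (rule 109): 01001111111110
Gen 2 (rule 41): 00001000000000
Gen 3 (rule 109): 11101011111111
Gen 4 (rule 41): 10010110000000
Gen 5 (rule 109): 10011110111111
Gen 6 (rule 41): 00010001100000
Gen 7 (rule 109): 11010101101111
Gen 8 (rule 41): 10101011011000
Gen 9 (rule 109): 11111111111011
Gen 10 (rule 41): 10000000000110
Gen 11 (rule 109): 10111111110110
Gen 12 (rule 41): 01100000001100
Gen 13 (rule 109): 01101111101101
Gen 14 (rule 41): 01011000011010

Answer: none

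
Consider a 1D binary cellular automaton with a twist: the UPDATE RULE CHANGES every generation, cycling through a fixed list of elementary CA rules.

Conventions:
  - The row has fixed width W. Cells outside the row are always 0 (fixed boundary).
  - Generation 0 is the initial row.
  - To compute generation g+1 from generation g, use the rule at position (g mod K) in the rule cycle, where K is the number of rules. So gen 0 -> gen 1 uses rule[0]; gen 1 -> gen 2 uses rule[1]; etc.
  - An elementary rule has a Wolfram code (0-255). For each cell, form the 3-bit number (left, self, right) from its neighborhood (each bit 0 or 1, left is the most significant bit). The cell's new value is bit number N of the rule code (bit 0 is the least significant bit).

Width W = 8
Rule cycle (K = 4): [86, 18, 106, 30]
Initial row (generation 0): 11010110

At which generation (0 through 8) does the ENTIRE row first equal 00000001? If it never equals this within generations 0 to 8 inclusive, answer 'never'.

Gen 0: 11010110
Gen 1 (rule 86): 01010011
Gen 2 (rule 18): 10001100
Gen 3 (rule 106): 00011100
Gen 4 (rule 30): 00110010
Gen 5 (rule 86): 01011111
Gen 6 (rule 18): 10000000
Gen 7 (rule 106): 00000000
Gen 8 (rule 30): 00000000

Answer: never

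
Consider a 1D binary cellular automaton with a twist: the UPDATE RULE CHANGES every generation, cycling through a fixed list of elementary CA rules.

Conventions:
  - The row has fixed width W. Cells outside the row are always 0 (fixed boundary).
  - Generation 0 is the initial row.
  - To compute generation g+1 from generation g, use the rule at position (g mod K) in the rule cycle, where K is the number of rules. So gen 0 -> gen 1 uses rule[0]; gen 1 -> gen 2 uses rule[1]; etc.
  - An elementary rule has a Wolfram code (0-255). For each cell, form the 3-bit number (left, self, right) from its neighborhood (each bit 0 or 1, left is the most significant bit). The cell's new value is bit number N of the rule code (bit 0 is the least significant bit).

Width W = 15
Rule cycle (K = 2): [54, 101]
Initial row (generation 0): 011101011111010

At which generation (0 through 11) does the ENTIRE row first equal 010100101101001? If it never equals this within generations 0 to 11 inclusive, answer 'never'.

Gen 0: 011101011111010
Gen 1 (rule 54): 100011100000111
Gen 2 (rule 101): 101000101110001
Gen 3 (rule 54): 111101110001011
Gen 4 (rule 101): 000110010101101
Gen 5 (rule 54): 001001111110011
Gen 6 (rule 101): 101000000010001
Gen 7 (rule 54): 111100000111011
Gen 8 (rule 101): 000101110001101
Gen 9 (rule 54): 001110001010011
Gen 10 (rule 101): 100010101110001
Gen 11 (rule 54): 110111110001011

Answer: never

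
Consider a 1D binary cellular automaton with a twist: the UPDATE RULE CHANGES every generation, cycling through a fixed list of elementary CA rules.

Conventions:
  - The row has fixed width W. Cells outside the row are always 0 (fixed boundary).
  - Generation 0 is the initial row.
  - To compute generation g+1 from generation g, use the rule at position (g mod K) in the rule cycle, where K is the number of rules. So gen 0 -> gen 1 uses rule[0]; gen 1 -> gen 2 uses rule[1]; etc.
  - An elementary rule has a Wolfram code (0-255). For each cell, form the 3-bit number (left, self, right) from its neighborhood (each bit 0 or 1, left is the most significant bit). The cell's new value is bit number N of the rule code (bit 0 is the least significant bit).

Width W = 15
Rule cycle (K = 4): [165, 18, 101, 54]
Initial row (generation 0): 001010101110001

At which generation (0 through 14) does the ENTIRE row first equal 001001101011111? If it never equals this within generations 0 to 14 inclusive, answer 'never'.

Gen 0: 001010101110001
Gen 1 (rule 165): 101111110100101
Gen 2 (rule 18): 000000000011000
Gen 3 (rule 101): 111111111001011
Gen 4 (rule 54): 000000000111100
Gen 5 (rule 165): 111111110011001
Gen 6 (rule 18): 000000001100110
Gen 7 (rule 101): 111111100100010
Gen 8 (rule 54): 000000011110111
Gen 9 (rule 165): 111111001101010
Gen 10 (rule 18): 000000110000001
Gen 11 (rule 101): 111110010111101
Gen 12 (rule 54): 000001111000011
Gen 13 (rule 165): 111100110011000
Gen 14 (rule 18): 000011001100100

Answer: never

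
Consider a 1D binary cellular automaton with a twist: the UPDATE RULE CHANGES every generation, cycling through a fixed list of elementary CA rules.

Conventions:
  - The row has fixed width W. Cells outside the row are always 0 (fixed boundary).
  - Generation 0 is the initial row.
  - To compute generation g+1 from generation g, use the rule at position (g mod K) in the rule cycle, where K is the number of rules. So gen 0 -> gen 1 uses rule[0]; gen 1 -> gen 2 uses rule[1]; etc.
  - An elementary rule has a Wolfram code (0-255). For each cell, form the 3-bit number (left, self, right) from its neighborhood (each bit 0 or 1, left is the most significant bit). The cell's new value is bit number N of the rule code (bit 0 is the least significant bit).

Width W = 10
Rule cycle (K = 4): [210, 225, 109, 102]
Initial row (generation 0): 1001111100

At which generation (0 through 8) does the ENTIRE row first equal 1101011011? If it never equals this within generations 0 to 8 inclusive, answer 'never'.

Answer: 8

Derivation:
Gen 0: 1001111100
Gen 1 (rule 210): 0110111110
Gen 2 (rule 225): 0011011110
Gen 3 (rule 109): 1011110010
Gen 4 (rule 102): 1100010110
Gen 5 (rule 210): 0110100011
Gen 6 (rule 225): 0011001001
Gen 7 (rule 109): 1011001001
Gen 8 (rule 102): 1101011011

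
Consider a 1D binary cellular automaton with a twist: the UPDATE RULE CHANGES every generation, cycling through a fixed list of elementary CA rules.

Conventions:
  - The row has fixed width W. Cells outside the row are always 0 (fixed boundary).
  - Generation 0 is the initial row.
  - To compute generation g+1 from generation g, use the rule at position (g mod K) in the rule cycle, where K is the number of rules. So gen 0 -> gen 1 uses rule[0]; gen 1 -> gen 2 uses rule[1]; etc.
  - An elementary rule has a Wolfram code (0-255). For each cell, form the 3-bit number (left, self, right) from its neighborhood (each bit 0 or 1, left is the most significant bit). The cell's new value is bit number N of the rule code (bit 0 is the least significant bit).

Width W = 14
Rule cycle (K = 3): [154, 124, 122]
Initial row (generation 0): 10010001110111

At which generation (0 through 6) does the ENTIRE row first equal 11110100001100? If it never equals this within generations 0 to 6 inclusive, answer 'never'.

Gen 0: 10010001110111
Gen 1 (rule 154): 01101011100110
Gen 2 (rule 124): 01111110110111
Gen 3 (rule 122): 11000011111101
Gen 4 (rule 154): 10100111111000
Gen 5 (rule 124): 11110100001100
Gen 6 (rule 122): 10011010011110

Answer: 5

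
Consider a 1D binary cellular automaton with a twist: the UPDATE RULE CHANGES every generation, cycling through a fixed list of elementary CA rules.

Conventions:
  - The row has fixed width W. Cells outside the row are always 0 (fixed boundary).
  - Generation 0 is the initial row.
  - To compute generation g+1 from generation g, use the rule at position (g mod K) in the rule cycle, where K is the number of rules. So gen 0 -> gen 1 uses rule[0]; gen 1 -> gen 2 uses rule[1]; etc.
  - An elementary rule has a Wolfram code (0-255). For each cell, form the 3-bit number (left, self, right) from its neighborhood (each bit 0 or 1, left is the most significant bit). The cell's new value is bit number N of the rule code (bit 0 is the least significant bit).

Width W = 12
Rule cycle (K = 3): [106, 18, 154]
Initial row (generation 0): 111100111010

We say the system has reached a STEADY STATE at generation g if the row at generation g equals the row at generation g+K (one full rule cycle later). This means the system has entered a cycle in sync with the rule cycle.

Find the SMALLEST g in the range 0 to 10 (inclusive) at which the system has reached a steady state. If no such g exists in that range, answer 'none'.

Answer: none

Derivation:
Gen 0: 111100111010
Gen 1 (rule 106): 100101101100
Gen 2 (rule 18): 011000000010
Gen 3 (rule 154): 110100000101
Gen 4 (rule 106): 111000001010
Gen 5 (rule 18): 000100010001
Gen 6 (rule 154): 001010101010
Gen 7 (rule 106): 010101010100
Gen 8 (rule 18): 100000000010
Gen 9 (rule 154): 010000000101
Gen 10 (rule 106): 100000001010
Gen 11 (rule 18): 010000010001
Gen 12 (rule 154): 101000101010
Gen 13 (rule 106): 010001010100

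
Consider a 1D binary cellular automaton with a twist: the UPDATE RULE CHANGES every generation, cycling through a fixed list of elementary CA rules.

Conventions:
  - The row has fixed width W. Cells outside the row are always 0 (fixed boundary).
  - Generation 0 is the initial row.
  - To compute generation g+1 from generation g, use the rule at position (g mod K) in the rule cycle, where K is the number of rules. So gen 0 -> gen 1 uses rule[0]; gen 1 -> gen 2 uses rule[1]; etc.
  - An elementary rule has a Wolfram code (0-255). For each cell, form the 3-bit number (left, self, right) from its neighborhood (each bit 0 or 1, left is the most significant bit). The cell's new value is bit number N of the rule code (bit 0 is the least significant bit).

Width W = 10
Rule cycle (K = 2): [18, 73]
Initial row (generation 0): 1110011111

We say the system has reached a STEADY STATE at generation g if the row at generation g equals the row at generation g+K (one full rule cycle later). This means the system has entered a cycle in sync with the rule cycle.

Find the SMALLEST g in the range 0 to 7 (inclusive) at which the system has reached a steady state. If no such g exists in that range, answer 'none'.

Answer: 3

Derivation:
Gen 0: 1110011111
Gen 1 (rule 18): 0001100000
Gen 2 (rule 73): 1101101111
Gen 3 (rule 18): 0000000000
Gen 4 (rule 73): 1111111111
Gen 5 (rule 18): 0000000000
Gen 6 (rule 73): 1111111111
Gen 7 (rule 18): 0000000000
Gen 8 (rule 73): 1111111111
Gen 9 (rule 18): 0000000000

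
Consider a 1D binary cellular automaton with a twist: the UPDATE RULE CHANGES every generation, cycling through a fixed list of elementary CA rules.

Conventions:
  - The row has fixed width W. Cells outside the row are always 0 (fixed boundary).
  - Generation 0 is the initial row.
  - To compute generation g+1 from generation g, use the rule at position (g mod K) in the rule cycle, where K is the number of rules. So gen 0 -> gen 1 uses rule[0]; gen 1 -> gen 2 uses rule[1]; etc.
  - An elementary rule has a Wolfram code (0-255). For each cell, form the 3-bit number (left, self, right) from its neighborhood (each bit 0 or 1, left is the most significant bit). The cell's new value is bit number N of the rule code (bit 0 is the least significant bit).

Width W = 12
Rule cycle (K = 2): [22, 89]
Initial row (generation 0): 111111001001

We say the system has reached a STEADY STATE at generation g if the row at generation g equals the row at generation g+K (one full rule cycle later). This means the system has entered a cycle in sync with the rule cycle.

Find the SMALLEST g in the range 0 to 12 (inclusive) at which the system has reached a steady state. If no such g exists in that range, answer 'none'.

Gen 0: 111111001001
Gen 1 (rule 22): 000000111111
Gen 2 (rule 89): 111110100001
Gen 3 (rule 22): 000000110011
Gen 4 (rule 89): 111110111011
Gen 5 (rule 22): 000000000000
Gen 6 (rule 89): 111111111111
Gen 7 (rule 22): 000000000000
Gen 8 (rule 89): 111111111111
Gen 9 (rule 22): 000000000000
Gen 10 (rule 89): 111111111111
Gen 11 (rule 22): 000000000000
Gen 12 (rule 89): 111111111111
Gen 13 (rule 22): 000000000000
Gen 14 (rule 89): 111111111111

Answer: 5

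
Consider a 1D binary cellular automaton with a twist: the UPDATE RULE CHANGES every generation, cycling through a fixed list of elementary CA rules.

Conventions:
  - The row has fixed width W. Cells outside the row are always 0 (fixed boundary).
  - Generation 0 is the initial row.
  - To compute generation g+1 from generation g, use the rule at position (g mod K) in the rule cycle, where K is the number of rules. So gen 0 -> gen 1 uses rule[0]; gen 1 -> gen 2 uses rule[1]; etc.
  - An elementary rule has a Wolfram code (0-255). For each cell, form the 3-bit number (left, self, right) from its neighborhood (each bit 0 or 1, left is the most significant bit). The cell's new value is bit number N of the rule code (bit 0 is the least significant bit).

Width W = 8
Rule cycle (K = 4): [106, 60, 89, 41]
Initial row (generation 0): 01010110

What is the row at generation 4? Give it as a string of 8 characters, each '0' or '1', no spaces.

Gen 0: 01010110
Gen 1 (rule 106): 10101110
Gen 2 (rule 60): 11111001
Gen 3 (rule 89): 10001100
Gen 4 (rule 41): 00101001

Answer: 00101001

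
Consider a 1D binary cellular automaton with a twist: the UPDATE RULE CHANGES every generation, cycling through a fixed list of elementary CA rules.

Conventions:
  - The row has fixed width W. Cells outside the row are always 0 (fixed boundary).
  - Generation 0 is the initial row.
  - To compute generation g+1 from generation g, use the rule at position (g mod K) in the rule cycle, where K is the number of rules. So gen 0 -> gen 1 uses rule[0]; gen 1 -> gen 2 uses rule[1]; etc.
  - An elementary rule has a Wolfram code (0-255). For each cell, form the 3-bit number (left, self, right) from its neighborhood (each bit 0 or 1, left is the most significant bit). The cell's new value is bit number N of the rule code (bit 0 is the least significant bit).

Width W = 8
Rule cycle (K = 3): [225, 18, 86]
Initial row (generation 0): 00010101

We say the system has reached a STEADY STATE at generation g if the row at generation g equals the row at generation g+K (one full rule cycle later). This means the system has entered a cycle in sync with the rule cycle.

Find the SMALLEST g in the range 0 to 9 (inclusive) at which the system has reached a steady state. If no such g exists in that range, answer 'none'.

Answer: 8

Derivation:
Gen 0: 00010101
Gen 1 (rule 225): 11001010
Gen 2 (rule 18): 00110001
Gen 3 (rule 86): 01011011
Gen 4 (rule 225): 00101101
Gen 5 (rule 18): 01000000
Gen 6 (rule 86): 11100000
Gen 7 (rule 225): 01101111
Gen 8 (rule 18): 10000000
Gen 9 (rule 86): 11000000
Gen 10 (rule 225): 01011111
Gen 11 (rule 18): 10000000
Gen 12 (rule 86): 11000000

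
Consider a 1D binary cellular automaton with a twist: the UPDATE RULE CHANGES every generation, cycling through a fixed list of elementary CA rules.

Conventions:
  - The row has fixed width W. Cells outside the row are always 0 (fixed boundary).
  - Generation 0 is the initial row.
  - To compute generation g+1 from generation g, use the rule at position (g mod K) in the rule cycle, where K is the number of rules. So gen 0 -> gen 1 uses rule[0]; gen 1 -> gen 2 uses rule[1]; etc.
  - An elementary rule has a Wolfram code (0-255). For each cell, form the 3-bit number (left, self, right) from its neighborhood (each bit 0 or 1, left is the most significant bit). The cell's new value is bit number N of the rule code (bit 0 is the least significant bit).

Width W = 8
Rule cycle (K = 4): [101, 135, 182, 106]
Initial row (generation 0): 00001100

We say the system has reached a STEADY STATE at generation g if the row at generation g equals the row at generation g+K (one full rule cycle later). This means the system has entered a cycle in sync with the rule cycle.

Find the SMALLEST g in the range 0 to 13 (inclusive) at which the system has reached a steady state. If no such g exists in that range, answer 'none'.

Answer: 13

Derivation:
Gen 0: 00001100
Gen 1 (rule 101): 11100101
Gen 2 (rule 135): 01001101
Gen 3 (rule 182): 11110011
Gen 4 (rule 106): 10010111
Gen 5 (rule 101): 10011001
Gen 6 (rule 135): 10100011
Gen 7 (rule 182): 11110100
Gen 8 (rule 106): 10011000
Gen 9 (rule 101): 10001011
Gen 10 (rule 135): 10111000
Gen 11 (rule 182): 11010100
Gen 12 (rule 106): 11101000
Gen 13 (rule 101): 00111011
Gen 14 (rule 135): 11010000
Gen 15 (rule 182): 00111000
Gen 16 (rule 106): 01101000
Gen 17 (rule 101): 00111011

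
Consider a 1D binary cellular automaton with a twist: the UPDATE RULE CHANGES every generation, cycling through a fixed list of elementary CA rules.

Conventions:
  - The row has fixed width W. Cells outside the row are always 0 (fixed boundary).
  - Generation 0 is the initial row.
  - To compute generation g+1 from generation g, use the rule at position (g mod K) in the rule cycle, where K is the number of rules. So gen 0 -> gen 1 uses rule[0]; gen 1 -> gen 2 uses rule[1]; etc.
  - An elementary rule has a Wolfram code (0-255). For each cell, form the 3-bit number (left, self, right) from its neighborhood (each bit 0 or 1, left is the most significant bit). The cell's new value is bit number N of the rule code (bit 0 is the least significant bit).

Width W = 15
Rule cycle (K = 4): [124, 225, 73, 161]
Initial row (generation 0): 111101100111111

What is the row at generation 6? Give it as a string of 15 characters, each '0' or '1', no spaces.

Answer: 001111010111001

Derivation:
Gen 0: 111101100111111
Gen 1 (rule 124): 100111110100001
Gen 2 (rule 225): 000011111001100
Gen 3 (rule 73): 111010001001101
Gen 4 (rule 161): 010100100000010
Gen 5 (rule 124): 011110110000011
Gen 6 (rule 225): 001111010111001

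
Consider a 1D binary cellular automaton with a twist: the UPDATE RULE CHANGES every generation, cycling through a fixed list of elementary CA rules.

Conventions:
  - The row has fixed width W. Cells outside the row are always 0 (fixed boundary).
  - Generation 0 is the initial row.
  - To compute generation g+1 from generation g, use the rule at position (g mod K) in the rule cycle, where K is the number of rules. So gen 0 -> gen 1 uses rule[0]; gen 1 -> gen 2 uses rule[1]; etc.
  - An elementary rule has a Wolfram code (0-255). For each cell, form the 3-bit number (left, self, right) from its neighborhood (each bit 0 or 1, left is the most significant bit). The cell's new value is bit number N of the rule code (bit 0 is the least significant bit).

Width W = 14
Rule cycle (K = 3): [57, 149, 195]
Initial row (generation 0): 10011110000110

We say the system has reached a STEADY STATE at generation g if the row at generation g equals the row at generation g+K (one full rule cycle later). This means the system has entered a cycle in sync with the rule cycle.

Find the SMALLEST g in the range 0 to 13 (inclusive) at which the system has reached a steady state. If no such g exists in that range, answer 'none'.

Answer: none

Derivation:
Gen 0: 10011110000110
Gen 1 (rule 57): 01010001110101
Gen 2 (rule 149): 01011100100101
Gen 3 (rule 195): 10001101001000
Gen 4 (rule 57): 01101010100111
Gen 5 (rule 149): 00001010110010
Gen 6 (rule 195): 11110000010100
Gen 7 (rule 57): 10001111001011
Gen 8 (rule 149): 11100110101000
Gen 9 (rule 195): 01101010000011
Gen 10 (rule 57): 01010101111010
Gen 11 (rule 149): 01010100110011
Gen 12 (rule 195): 10000001010101
Gen 13 (rule 57): 01111100101010
Gen 14 (rule 149): 00111010101011
Gen 15 (rule 195): 11011000000001
Gen 16 (rule 57): 10110111111100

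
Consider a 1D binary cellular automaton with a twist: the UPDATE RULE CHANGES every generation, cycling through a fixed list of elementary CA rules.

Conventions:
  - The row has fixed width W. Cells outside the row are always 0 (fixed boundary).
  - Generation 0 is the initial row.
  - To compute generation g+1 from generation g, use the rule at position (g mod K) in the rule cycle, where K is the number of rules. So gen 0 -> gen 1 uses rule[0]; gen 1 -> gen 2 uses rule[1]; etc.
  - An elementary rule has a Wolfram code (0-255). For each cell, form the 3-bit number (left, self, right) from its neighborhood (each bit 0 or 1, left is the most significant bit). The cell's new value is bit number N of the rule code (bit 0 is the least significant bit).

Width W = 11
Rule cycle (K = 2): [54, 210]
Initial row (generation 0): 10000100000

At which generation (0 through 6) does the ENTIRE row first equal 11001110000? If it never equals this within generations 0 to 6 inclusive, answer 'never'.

Answer: 1

Derivation:
Gen 0: 10000100000
Gen 1 (rule 54): 11001110000
Gen 2 (rule 210): 01110111000
Gen 3 (rule 54): 10001000100
Gen 4 (rule 210): 01010101010
Gen 5 (rule 54): 11111111111
Gen 6 (rule 210): 01111111111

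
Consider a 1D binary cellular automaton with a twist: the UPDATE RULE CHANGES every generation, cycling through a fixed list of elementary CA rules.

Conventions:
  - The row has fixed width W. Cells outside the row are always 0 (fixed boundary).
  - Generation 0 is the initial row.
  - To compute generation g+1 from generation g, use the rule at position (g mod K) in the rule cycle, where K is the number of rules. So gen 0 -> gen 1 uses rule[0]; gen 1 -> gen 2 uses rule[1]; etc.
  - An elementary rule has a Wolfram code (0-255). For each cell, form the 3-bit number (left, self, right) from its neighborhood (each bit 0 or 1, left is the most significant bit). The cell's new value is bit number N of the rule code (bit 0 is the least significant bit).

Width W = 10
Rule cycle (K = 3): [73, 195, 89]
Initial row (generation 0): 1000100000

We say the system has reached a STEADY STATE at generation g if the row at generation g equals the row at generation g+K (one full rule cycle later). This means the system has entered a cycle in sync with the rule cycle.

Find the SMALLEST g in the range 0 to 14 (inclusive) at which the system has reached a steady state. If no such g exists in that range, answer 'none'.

Answer: none

Derivation:
Gen 0: 1000100000
Gen 1 (rule 73): 0010001111
Gen 2 (rule 195): 1100110111
Gen 3 (rule 89): 1110110101
Gen 4 (rule 73): 1010110000
Gen 5 (rule 195): 0000010111
Gen 6 (rule 89): 1111000101
Gen 7 (rule 73): 1001010000
Gen 8 (rule 195): 0010000111
Gen 9 (rule 89): 1001110101
Gen 10 (rule 73): 0001010000
Gen 11 (rule 195): 1110000111
Gen 12 (rule 89): 1011110101
Gen 13 (rule 73): 0010010000
Gen 14 (rule 195): 1100100111
Gen 15 (rule 89): 1110010101
Gen 16 (rule 73): 1010000000
Gen 17 (rule 195): 0000111111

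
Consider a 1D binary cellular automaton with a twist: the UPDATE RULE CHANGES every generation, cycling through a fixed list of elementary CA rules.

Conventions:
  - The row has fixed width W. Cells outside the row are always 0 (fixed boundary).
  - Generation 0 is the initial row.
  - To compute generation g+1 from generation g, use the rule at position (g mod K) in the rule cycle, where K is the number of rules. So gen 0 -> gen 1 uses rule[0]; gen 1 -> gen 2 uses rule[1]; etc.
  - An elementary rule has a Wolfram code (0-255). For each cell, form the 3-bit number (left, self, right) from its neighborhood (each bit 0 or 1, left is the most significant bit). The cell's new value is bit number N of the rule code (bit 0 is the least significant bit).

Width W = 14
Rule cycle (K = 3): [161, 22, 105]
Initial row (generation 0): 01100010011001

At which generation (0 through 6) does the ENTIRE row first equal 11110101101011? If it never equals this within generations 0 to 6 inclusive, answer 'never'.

Answer: never

Derivation:
Gen 0: 01100010011001
Gen 1 (rule 161): 00001000000000
Gen 2 (rule 22): 00011100000000
Gen 3 (rule 105): 11010101111111
Gen 4 (rule 161): 00101010111110
Gen 5 (rule 22): 01101010000001
Gen 6 (rule 105): 01110100111100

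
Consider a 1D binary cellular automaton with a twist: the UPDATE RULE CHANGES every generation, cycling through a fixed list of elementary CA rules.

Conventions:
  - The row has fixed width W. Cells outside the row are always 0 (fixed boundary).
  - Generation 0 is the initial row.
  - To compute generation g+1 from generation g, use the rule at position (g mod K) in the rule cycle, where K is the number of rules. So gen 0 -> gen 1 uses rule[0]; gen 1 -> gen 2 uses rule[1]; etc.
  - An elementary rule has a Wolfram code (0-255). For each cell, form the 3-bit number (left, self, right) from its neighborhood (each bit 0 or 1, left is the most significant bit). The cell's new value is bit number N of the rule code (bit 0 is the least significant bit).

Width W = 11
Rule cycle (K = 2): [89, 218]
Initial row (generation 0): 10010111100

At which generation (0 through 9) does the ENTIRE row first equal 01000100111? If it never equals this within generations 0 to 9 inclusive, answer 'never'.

Answer: 1

Derivation:
Gen 0: 10010111100
Gen 1 (rule 89): 01000100111
Gen 2 (rule 218): 10101011111
Gen 3 (rule 89): 00000010001
Gen 4 (rule 218): 00000101010
Gen 5 (rule 89): 11110000001
Gen 6 (rule 218): 11111000010
Gen 7 (rule 89): 10001111001
Gen 8 (rule 218): 01011111110
Gen 9 (rule 89): 00010000011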